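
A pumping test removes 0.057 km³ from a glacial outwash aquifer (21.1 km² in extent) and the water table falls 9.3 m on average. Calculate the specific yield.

A = 21.1 km² = 2.11 × 10^7 m²
ΔV = 0.057 km³ = 5.7 × 10^7 m³
Sy = ΔV / (A × Δh) = 5.7 × 10^7 m³ / (2.11 × 10^7 m² × 9.3 m) = 0.2905

Sy ≈ 0.29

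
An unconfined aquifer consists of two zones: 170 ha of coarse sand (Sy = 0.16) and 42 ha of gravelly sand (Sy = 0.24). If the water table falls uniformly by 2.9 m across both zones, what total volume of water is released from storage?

ΔV ≈ 1.08 × 10^6 m³

A₁ = 170 ha = 1.7 × 10^6 m²; A₂ = 42 ha = 4.2 × 10^5 m²
ΔV₁ = 0.16 × 1.7 × 10^6 × 2.9 = 7.888 × 10^5 m³
ΔV₂ = 0.24 × 4.2 × 10^5 × 2.9 = 2.923 × 10^5 m³
ΔV = ΔV₁ + ΔV₂ = 1.081 × 10^6 m³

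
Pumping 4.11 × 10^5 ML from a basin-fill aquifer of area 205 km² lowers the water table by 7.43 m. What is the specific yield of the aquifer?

A = 205 km² = 2.05 × 10^8 m²
ΔV = 4.11 × 10^5 ML = 4.11 × 10^8 m³
Sy = ΔV / (A × Δh) = 4.11 × 10^8 m³ / (2.05 × 10^8 m² × 7.43 m) = 0.2698

Sy ≈ 0.27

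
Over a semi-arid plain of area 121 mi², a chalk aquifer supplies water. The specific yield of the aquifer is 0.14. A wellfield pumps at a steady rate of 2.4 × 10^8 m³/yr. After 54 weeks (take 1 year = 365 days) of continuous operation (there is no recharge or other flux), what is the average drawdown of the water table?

A = 121 mi² = 3.134 × 10^8 m²
Q = 2.4 × 10^8 m³/yr = 6.575 × 10^5 m³/d
t = 54 weeks = 378 d
ΔV = Q × t = 6.575 × 10^5 m³/d × 378 d = 2.485 × 10^8 m³
Δh = ΔV / (Sy × A) = 2.485 × 10^8 / (0.14 × 3.134 × 10^8) = 5.665 m

Δh ≈ 5.66 m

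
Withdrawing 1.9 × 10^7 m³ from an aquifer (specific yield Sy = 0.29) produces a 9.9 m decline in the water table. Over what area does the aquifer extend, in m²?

A = ΔV / (Sy × Δh) = 1.9 × 10^7 / (0.29 × 9.9) = 6.618 × 10^6 m²

A ≈ 6.62 × 10^6 m²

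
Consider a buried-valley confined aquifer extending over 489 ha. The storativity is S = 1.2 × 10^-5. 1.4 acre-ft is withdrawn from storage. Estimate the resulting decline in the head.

Δh ≈ 29.4 m

A = 489 ha = 4.89 × 10^6 m²
ΔV = 1.4 acre-ft = 1727 m³
Δh = ΔV / (S × A) = 1727 m³ / (1.2 × 10^-5 × 4.89 × 10^6 m²) = 29.43 m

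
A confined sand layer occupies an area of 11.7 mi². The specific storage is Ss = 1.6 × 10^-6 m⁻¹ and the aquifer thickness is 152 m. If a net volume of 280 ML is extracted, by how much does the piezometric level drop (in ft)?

S = Ss × b = 1.6 × 10^-6 m⁻¹ × 152 m = 2.432 × 10^-4
A = 11.7 mi² = 3.03 × 10^7 m²
ΔV = 280 ML = 2.8 × 10^5 m³
Δh = ΔV / (S × A) = 2.8 × 10^5 m³ / (2.432 × 10^-4 × 3.03 × 10^7 m²) = 37.99 m
Δh = 37.99 m = 124.7 ft

Δh ≈ 125 ft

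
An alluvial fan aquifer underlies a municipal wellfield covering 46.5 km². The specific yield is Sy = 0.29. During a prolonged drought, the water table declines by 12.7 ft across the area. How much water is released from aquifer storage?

ΔV ≈ 5.22 × 10^7 m³

A = 46.5 km² = 4.65 × 10^7 m²
Δh = 12.7 ft = 3.871 m
ΔV = Sy × A × Δh = 0.29 × 4.65 × 10^7 m² × 3.871 m = 5.22 × 10^7 m³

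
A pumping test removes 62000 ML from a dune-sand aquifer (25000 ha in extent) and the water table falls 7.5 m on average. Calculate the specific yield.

A = 25000 ha = 2.5 × 10^8 m²
ΔV = 62000 ML = 6.2 × 10^7 m³
Sy = ΔV / (A × Δh) = 6.2 × 10^7 m³ / (2.5 × 10^8 m² × 7.5 m) = 0.03307

Sy ≈ 0.033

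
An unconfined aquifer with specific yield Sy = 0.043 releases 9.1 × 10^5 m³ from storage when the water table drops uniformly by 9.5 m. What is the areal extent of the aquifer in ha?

A = ΔV / (Sy × Δh) = 9.1 × 10^5 / (0.043 × 9.5) = 2.228 × 10^6 m²
A = 2.228 × 10^6 m² = 222.8 ha

A ≈ 223 ha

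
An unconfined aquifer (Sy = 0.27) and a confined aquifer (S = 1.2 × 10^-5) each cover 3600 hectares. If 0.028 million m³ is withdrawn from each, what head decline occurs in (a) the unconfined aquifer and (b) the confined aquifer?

A = 3600 hectares = 3.6 × 10^7 m²
ΔV = 0.028 million m³ = 28000 m³
Unconfined: Δh_u = ΔV/(Sy·A) = 28000/(0.27 × 3.6 × 10^7) = 0.002881 m
Confined: Δh_c = ΔV/(S·A) = 28000/(1.2 × 10^-5 × 3.6 × 10^7) = 64.81 m

Δh_u ≈ 0.00288 m; Δh_c ≈ 64.8 m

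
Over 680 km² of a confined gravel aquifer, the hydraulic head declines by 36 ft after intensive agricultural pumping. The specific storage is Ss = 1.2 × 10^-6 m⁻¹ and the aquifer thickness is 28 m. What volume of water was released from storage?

S = Ss × b = 1.2 × 10^-6 m⁻¹ × 28 m = 3.36 × 10^-5
A = 680 km² = 6.8 × 10^8 m²
Δh = 36 ft = 10.97 m
ΔV = S × A × Δh = 3.36 × 10^-5 × 6.8 × 10^8 m² × 10.97 m = 2.507 × 10^5 m³

ΔV ≈ 2.51 × 10^5 m³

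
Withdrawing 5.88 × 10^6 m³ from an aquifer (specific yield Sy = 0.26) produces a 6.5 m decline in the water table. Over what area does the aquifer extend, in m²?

A = ΔV / (Sy × Δh) = 5.88 × 10^6 / (0.26 × 6.5) = 3.479 × 10^6 m²

A ≈ 3.48 × 10^6 m²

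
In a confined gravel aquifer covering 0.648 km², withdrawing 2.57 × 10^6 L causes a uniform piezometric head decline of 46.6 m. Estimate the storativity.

A = 0.648 km² = 6.48 × 10^5 m²
ΔV = 2.57 × 10^6 L = 2570 m³
S = ΔV / (A × Δh) = 2570 m³ / (6.48 × 10^5 m² × 46.6 m) = 8.511 × 10^-5

S ≈ 8.5 × 10^-5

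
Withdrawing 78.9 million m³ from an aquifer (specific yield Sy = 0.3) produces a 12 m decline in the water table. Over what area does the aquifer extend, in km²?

ΔV = 78.9 million m³ = 7.89 × 10^7 m³
A = ΔV / (Sy × Δh) = 7.89 × 10^7 / (0.3 × 12) = 2.192 × 10^7 m²
A = 2.192 × 10^7 m² = 21.92 km²

A ≈ 21.9 km²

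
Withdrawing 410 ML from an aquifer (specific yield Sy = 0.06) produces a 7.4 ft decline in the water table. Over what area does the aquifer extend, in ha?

A ≈ 303 ha

Δh = 7.4 ft = 2.256 m
ΔV = 410 ML = 4.1 × 10^5 m³
A = ΔV / (Sy × Δh) = 4.1 × 10^5 / (0.06 × 2.256) = 3.03 × 10^6 m²
A = 3.03 × 10^6 m² = 303 ha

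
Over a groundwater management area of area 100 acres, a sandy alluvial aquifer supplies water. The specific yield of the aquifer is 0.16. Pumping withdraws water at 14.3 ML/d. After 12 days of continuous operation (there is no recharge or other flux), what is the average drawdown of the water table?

A = 100 acres = 4.047 × 10^5 m²
Q = 14.3 ML/d = 14300 m³/d
ΔV = Q × t = 14300 m³/d × 12 d = 1.716 × 10^5 m³
Δh = ΔV / (Sy × A) = 1.716 × 10^5 / (0.16 × 4.047 × 10^5) = 2.65 m

Δh ≈ 2.65 m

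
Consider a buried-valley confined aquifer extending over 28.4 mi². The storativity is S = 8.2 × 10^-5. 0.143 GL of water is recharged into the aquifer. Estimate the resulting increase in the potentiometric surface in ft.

A = 28.4 mi² = 7.356 × 10^7 m²
ΔV = 0.143 GL = 1.43 × 10^5 m³
Δh = ΔV / (S × A) = 1.43 × 10^5 m³ / (8.2 × 10^-5 × 7.356 × 10^7 m²) = 23.71 m
Δh = 23.71 m = 77.78 ft

Δh ≈ 77.8 ft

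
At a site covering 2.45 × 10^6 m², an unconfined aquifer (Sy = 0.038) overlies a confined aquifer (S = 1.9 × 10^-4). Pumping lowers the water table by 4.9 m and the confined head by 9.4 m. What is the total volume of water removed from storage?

Unconfined: ΔV_u = Sy × A × Δh_u = 0.038 × 2.45 × 10^6 × 4.9 = 4.562 × 10^5 m³
Confined: ΔV_c = S × A × Δh_c = 1.9 × 10^-4 × 2.45 × 10^6 × 9.4 = 4376 m³
Total ΔV = 4.562 × 10^5 + 4376 = 4.606 × 10^5 m³

ΔV ≈ 4.61 × 10^5 m³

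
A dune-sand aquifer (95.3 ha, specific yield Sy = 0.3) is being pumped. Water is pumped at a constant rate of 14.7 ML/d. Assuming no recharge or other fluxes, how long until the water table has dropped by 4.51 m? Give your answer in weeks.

A = 95.3 ha = 9.53 × 10^5 m²
ΔV = Sy × A × Δh = 0.3 × 9.53 × 10^5 × 4.51 = 1.289 × 10^6 m³
Q = 14.7 ML/d = 14700 m³/d
t = ΔV / Q = 1.289 × 10^6 m³ / 14700 m³/d = 87.71 d
t = 87.71 d ≈ 12.53 weeks

t ≈ 12.5 weeks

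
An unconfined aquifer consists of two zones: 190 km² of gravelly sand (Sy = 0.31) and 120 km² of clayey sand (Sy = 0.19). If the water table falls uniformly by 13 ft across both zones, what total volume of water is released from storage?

ΔV ≈ 3.24 × 10^8 m³

A₁ = 190 km² = 1.9 × 10^8 m²; A₂ = 120 km² = 1.2 × 10^8 m²
Δh = 13 ft = 3.962 m
ΔV₁ = 0.31 × 1.9 × 10^8 × 3.962 = 2.334 × 10^8 m³
ΔV₂ = 0.19 × 1.2 × 10^8 × 3.962 = 9.034 × 10^7 m³
ΔV = ΔV₁ + ΔV₂ = 3.237 × 10^8 m³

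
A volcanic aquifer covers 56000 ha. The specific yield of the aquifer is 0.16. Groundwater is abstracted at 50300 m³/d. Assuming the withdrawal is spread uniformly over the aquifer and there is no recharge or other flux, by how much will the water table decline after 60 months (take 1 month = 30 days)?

A = 56000 ha = 5.6 × 10^8 m²
t = 60 months = 1800 d
ΔV = Q × t = 50300 m³/d × 1800 d = 9.054 × 10^7 m³
Δh = ΔV / (Sy × A) = 9.054 × 10^7 / (0.16 × 5.6 × 10^8) = 1.01 m

Δh ≈ 1.01 m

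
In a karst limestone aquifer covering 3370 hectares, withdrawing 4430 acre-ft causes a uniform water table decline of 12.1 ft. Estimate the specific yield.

A = 3370 hectares = 3.37 × 10^7 m²
Δh = 12.1 ft = 3.688 m
ΔV = 4430 acre-ft = 5.464 × 10^6 m³
Sy = ΔV / (A × Δh) = 5.464 × 10^6 m³ / (3.37 × 10^7 m² × 3.688 m) = 0.04396

Sy ≈ 0.044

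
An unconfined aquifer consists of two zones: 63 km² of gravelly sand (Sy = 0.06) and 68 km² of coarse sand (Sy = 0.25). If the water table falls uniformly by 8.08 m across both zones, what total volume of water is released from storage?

A₁ = 63 km² = 6.3 × 10^7 m²; A₂ = 68 km² = 6.8 × 10^7 m²
ΔV₁ = 0.06 × 6.3 × 10^7 × 8.08 = 3.054 × 10^7 m³
ΔV₂ = 0.25 × 6.8 × 10^7 × 8.08 = 1.374 × 10^8 m³
ΔV = ΔV₁ + ΔV₂ = 1.679 × 10^8 m³

ΔV ≈ 1.68 × 10^8 m³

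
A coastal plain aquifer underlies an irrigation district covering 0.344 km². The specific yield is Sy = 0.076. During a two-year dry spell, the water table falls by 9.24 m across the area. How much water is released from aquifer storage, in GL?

A = 0.344 km² = 3.44 × 10^5 m²
ΔV = Sy × A × Δh = 0.076 × 3.44 × 10^5 m² × 9.24 m = 2.416 × 10^5 m³
ΔV = 2.416 × 10^5 m³ = 0.2416 GL

ΔV ≈ 0.242 GL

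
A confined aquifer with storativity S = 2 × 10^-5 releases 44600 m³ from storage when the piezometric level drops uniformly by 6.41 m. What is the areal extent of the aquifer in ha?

A = ΔV / (S × Δh) = 44600 / (2 × 10^-5 × 6.41) = 3.479 × 10^8 m²
A = 3.479 × 10^8 m² = 34790 ha

A ≈ 34800 ha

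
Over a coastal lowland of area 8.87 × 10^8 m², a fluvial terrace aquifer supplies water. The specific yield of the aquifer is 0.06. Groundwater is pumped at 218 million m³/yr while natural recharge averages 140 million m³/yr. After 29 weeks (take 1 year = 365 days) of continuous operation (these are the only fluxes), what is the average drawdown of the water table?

Δh ≈ 0.815 m

Net abstraction = 218 − 140 = 78 million m³/yr
Q_net = 78 million m³/yr = 2.137 × 10^5 m³/d
t = 29 weeks = 203 d
ΔV = Q × t = 2.137 × 10^5 m³/d × 203 d = 4.338 × 10^7 m³
Δh = ΔV / (Sy × A) = 4.338 × 10^7 / (0.06 × 8.87 × 10^8) = 0.8151 m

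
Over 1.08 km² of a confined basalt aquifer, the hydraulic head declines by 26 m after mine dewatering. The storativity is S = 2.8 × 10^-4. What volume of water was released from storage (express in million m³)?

A = 1.08 km² = 1.08 × 10^6 m²
ΔV = S × A × Δh = 2.8 × 10^-4 × 1.08 × 10^6 m² × 26 m = 7862 m³
ΔV = 7862 m³ = 0.007862 million m³

ΔV ≈ 0.00786 million m³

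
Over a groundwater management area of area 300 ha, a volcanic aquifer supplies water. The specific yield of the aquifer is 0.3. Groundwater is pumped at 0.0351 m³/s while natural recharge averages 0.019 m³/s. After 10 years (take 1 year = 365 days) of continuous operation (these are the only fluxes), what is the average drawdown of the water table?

A = 300 ha = 3 × 10^6 m²
Net abstraction = 0.0351 − 0.019 = 0.0161 m³/s
Q_net = 0.0161 m³/s = 1391 m³/d
t = 10 years = 3650 d
ΔV = Q × t = 1391 m³/d × 3650 d = 5.077 × 10^6 m³
Δh = ΔV / (Sy × A) = 5.077 × 10^6 / (0.3 × 3 × 10^6) = 5.641 m

Δh ≈ 5.64 m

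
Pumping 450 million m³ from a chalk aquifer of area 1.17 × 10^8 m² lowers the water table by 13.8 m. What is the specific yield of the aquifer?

ΔV = 450 million m³ = 4.5 × 10^8 m³
Sy = ΔV / (A × Δh) = 4.5 × 10^8 m³ / (1.17 × 10^8 m² × 13.8 m) = 0.2787

Sy ≈ 0.28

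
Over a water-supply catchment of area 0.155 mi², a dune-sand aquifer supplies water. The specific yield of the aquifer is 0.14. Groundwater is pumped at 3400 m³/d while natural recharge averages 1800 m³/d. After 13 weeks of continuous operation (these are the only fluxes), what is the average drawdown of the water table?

A = 0.155 mi² = 4.014 × 10^5 m²
Net abstraction = 3400 − 1800 = 1600 m³/d
t = 13 weeks = 91 d
ΔV = Q × t = 1600 m³/d × 91 d = 1.456 × 10^5 m³
Δh = ΔV / (Sy × A) = 1.456 × 10^5 / (0.14 × 4.014 × 10^5) = 2.591 m

Δh ≈ 2.59 m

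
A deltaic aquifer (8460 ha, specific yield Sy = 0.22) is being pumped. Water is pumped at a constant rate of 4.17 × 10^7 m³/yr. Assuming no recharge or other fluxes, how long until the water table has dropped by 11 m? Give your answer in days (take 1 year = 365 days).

A = 8460 ha = 8.46 × 10^7 m²
ΔV = Sy × A × Δh = 0.22 × 8.46 × 10^7 × 11 = 2.047 × 10^8 m³
Q = 4.17 × 10^7 m³/yr = 1.142 × 10^5 m³/d
t = ΔV / Q = 2.047 × 10^8 m³ / 1.142 × 10^5 m³/d = 1792 d

t ≈ 1790 days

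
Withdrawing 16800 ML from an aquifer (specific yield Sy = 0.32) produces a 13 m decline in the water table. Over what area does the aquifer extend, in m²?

A ≈ 4.04 × 10^6 m²

ΔV = 16800 ML = 1.68 × 10^7 m³
A = ΔV / (Sy × Δh) = 1.68 × 10^7 / (0.32 × 13) = 4.038 × 10^6 m²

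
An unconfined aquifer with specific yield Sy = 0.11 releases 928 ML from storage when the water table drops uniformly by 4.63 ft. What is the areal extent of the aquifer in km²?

Δh = 4.63 ft = 1.411 m
ΔV = 928 ML = 9.28 × 10^5 m³
A = ΔV / (Sy × Δh) = 9.28 × 10^5 / (0.11 × 1.411) = 5.978 × 10^6 m²
A = 5.978 × 10^6 m² = 5.978 km²

A ≈ 5.98 km²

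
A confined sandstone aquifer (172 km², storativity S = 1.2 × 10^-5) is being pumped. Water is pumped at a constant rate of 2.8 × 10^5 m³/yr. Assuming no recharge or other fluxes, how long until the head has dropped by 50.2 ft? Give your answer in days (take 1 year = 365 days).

t ≈ 41.2 days

A = 172 km² = 1.72 × 10^8 m²
Δh = 50.2 ft = 15.3 m
ΔV = S × A × Δh = 1.2 × 10^-5 × 1.72 × 10^8 × 15.3 = 31580 m³
Q = 2.8 × 10^5 m³/yr = 767.1 m³/d
t = ΔV / Q = 31580 m³ / 767.1 m³/d = 41.17 d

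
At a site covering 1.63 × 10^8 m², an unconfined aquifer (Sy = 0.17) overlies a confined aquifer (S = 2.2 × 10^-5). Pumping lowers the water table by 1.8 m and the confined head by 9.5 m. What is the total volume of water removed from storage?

Unconfined: ΔV_u = Sy × A × Δh_u = 0.17 × 1.63 × 10^8 × 1.8 = 4.988 × 10^7 m³
Confined: ΔV_c = S × A × Δh_c = 2.2 × 10^-5 × 1.63 × 10^8 × 9.5 = 34070 m³
Total ΔV = 4.988 × 10^7 + 34070 = 4.991 × 10^7 m³

ΔV ≈ 4.99 × 10^7 m³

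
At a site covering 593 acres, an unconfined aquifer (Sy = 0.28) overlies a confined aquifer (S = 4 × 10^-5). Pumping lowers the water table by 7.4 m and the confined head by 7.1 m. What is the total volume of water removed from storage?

ΔV ≈ 4.97 × 10^6 m³

A = 593 acres = 2.4 × 10^6 m²
Unconfined: ΔV_u = Sy × A × Δh_u = 0.28 × 2.4 × 10^6 × 7.4 = 4.972 × 10^6 m³
Confined: ΔV_c = S × A × Δh_c = 4 × 10^-5 × 2.4 × 10^6 × 7.1 = 681.5 m³
Total ΔV = 4.972 × 10^6 + 681.5 = 4.973 × 10^6 m³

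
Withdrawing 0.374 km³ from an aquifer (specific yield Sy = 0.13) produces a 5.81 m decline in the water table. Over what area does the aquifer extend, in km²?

ΔV = 0.374 km³ = 3.74 × 10^8 m³
A = ΔV / (Sy × Δh) = 3.74 × 10^8 / (0.13 × 5.81) = 4.952 × 10^8 m²
A = 4.952 × 10^8 m² = 495.2 km²

A ≈ 495 km²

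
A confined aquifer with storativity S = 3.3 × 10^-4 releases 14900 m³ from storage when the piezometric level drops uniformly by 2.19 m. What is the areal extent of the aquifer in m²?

A = ΔV / (S × Δh) = 14900 / (3.3 × 10^-4 × 2.19) = 2.062 × 10^7 m²

A ≈ 2.06 × 10^7 m²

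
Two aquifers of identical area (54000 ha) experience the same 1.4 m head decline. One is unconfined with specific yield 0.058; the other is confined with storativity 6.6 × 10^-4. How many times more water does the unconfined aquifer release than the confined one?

ΔV_u / ΔV_c ≈ 87.9

A = 54000 ha = 5.4 × 10^8 m²
Unconfined: ΔV_u = Sy × A × Δh = 0.058 × 5.4 × 10^8 × 1.4 = 4.385 × 10^7 m³
Confined: ΔV_c = S × A × Δh = 6.6 × 10^-4 × 5.4 × 10^8 × 1.4 = 4.99 × 10^5 m³
Ratio = ΔV_u / ΔV_c = Sy / S = 0.058 / 6.6 × 10^-4 = 87.88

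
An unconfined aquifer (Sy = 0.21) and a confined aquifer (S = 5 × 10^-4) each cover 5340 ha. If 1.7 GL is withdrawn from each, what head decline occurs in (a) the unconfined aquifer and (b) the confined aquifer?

Δh_u ≈ 0.152 m; Δh_c ≈ 63.7 m

A = 5340 ha = 5.34 × 10^7 m²
ΔV = 1.7 GL = 1.7 × 10^6 m³
Unconfined: Δh_u = ΔV/(Sy·A) = 1.7 × 10^6/(0.21 × 5.34 × 10^7) = 0.1516 m
Confined: Δh_c = ΔV/(S·A) = 1.7 × 10^6/(5 × 10^-4 × 5.34 × 10^7) = 63.67 m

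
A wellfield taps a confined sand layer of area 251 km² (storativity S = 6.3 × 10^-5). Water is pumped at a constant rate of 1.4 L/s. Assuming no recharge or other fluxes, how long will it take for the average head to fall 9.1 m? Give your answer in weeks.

t ≈ 170 weeks

A = 251 km² = 2.51 × 10^8 m²
ΔV = S × A × Δh = 6.3 × 10^-5 × 2.51 × 10^8 × 9.1 = 1.439 × 10^5 m³
Q = 1.4 L/s = 121 m³/d
t = ΔV / Q = 1.439 × 10^5 m³ / 121 m³/d = 1190 d
t = 1190 d ≈ 169.9 weeks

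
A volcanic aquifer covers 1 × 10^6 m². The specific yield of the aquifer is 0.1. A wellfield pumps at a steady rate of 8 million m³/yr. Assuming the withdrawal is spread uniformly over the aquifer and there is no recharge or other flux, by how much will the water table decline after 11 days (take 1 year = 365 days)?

Δh ≈ 2.41 m

Q = 8 million m³/yr = 21920 m³/d
ΔV = Q × t = 21920 m³/d × 11 d = 2.411 × 10^5 m³
Δh = ΔV / (Sy × A) = 2.411 × 10^5 / (0.1 × 1 × 10^6) = 2.411 m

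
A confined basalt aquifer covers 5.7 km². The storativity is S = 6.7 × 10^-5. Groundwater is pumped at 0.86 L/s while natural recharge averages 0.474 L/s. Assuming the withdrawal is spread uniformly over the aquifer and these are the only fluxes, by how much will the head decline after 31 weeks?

A = 5.7 km² = 5.7 × 10^6 m²
Net abstraction = 0.86 − 0.474 = 0.386 L/s
Q_net = 0.386 L/s = 33.35 m³/d
t = 31 weeks = 217 d
ΔV = Q × t = 33.35 m³/d × 217 d = 7237 m³
Δh = ΔV / (S × A) = 7237 / (6.7 × 10^-5 × 5.7 × 10^6) = 18.95 m

Δh ≈ 19 m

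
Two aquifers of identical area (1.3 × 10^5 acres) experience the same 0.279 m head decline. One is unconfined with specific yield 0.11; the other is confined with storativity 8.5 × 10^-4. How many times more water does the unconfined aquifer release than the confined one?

ΔV_u / ΔV_c ≈ 129

A = 1.3 × 10^5 acres = 5.261 × 10^8 m²
Unconfined: ΔV_u = Sy × A × Δh = 0.11 × 5.261 × 10^8 × 0.279 = 1.615 × 10^7 m³
Confined: ΔV_c = S × A × Δh = 8.5 × 10^-4 × 5.261 × 10^8 × 0.279 = 1.248 × 10^5 m³
Ratio = ΔV_u / ΔV_c = Sy / S = 0.11 / 8.5 × 10^-4 = 129.4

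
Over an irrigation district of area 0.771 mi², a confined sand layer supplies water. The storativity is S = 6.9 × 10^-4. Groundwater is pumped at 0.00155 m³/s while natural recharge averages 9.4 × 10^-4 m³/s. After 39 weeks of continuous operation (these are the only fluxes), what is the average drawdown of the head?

A = 0.771 mi² = 1.997 × 10^6 m²
Net abstraction = 0.00155 − 9.4 × 10^-4 = 6.1 × 10^-4 m³/s
Q_net = 6.1 × 10^-4 m³/s = 52.7 m³/d
t = 39 weeks = 273 d
ΔV = Q × t = 52.7 m³/d × 273 d = 14390 m³
Δh = ΔV / (S × A) = 14390 / (6.9 × 10^-4 × 1.997 × 10^6) = 10.44 m

Δh ≈ 10.4 m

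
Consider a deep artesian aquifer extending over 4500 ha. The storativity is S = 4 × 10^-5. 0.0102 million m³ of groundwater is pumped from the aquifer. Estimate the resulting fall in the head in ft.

A = 4500 ha = 4.5 × 10^7 m²
ΔV = 0.0102 million m³ = 10200 m³
Δh = ΔV / (S × A) = 10200 m³ / (4 × 10^-5 × 4.5 × 10^7 m²) = 5.667 m
Δh = 5.667 m = 18.59 ft

Δh ≈ 18.6 ft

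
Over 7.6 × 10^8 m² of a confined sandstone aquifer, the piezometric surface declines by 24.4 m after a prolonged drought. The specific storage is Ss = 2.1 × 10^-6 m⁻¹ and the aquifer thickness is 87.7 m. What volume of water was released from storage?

S = Ss × b = 2.1 × 10^-6 m⁻¹ × 87.7 m = 1.842 × 10^-4
ΔV = S × A × Δh = 1.842 × 10^-4 × 7.6 × 10^8 m² × 24.4 m = 3.415 × 10^6 m³

ΔV ≈ 3.42 × 10^6 m³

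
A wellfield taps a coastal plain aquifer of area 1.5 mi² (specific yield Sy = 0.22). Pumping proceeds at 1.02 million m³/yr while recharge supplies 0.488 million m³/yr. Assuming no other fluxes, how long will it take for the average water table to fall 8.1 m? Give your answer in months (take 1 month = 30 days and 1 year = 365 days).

t ≈ 158 months

A = 1.5 mi² = 3.885 × 10^6 m²
ΔV = Sy × A × Δh = 0.22 × 3.885 × 10^6 × 8.1 = 6.923 × 10^6 m³
Net withdrawal = 1.02 − 0.488 = 0.532 million m³/yr = 1458 m³/d
t = ΔV / Q = 6.923 × 10^6 m³ / 1458 m³/d = 4750 d
t = 4750 d ≈ 158.3 months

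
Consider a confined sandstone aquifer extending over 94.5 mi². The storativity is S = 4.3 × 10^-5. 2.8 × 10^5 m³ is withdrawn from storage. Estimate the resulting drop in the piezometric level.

Δh ≈ 26.6 m

A = 94.5 mi² = 2.448 × 10^8 m²
Δh = ΔV / (S × A) = 2.8 × 10^5 m³ / (4.3 × 10^-5 × 2.448 × 10^8 m²) = 26.6 m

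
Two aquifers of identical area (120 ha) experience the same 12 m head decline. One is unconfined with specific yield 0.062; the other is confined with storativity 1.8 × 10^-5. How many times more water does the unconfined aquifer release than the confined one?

ΔV_u / ΔV_c ≈ 3440

A = 120 ha = 1.2 × 10^6 m²
Unconfined: ΔV_u = Sy × A × Δh = 0.062 × 1.2 × 10^6 × 12 = 8.928 × 10^5 m³
Confined: ΔV_c = S × A × Δh = 1.8 × 10^-5 × 1.2 × 10^6 × 12 = 259.2 m³
Ratio = ΔV_u / ΔV_c = Sy / S = 0.062 / 1.8 × 10^-5 = 3444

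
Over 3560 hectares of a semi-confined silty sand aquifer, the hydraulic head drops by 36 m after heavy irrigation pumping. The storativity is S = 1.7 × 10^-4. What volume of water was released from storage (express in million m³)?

ΔV ≈ 0.218 million m³

A = 3560 hectares = 3.56 × 10^7 m²
ΔV = S × A × Δh = 1.7 × 10^-4 × 3.56 × 10^7 m² × 36 m = 2.179 × 10^5 m³
ΔV = 2.179 × 10^5 m³ = 0.2179 million m³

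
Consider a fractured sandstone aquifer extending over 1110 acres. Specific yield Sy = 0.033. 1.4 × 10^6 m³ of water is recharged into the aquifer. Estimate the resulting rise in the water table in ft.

A = 1110 acres = 4.492 × 10^6 m²
Δh = ΔV / (Sy × A) = 1.4 × 10^6 m³ / (0.033 × 4.492 × 10^6 m²) = 9.444 m
Δh = 9.444 m = 30.99 ft

Δh ≈ 31 ft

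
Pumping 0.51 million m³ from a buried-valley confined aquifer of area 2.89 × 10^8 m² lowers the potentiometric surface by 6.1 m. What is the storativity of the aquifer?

ΔV = 0.51 million m³ = 5.1 × 10^5 m³
S = ΔV / (A × Δh) = 5.1 × 10^5 m³ / (2.89 × 10^8 m² × 6.1 m) = 2.893 × 10^-4

S ≈ 2.9 × 10^-4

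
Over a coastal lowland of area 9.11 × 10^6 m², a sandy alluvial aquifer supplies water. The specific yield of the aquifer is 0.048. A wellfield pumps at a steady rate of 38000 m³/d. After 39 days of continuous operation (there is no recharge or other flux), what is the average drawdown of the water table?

Δh ≈ 3.39 m

ΔV = Q × t = 38000 m³/d × 39 d = 1.482 × 10^6 m³
Δh = ΔV / (Sy × A) = 1.482 × 10^6 / (0.048 × 9.11 × 10^6) = 3.389 m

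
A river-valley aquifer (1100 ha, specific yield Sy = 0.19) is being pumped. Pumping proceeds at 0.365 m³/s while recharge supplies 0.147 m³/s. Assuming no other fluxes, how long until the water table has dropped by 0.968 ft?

t ≈ 32.7 days

A = 1100 ha = 1.1 × 10^7 m²
Δh = 0.968 ft = 0.295 m
ΔV = Sy × A × Δh = 0.19 × 1.1 × 10^7 × 0.295 = 6.166 × 10^5 m³
Net withdrawal = 0.365 − 0.147 = 0.218 m³/s = 18840 m³/d
t = ΔV / Q = 6.166 × 10^5 m³ / 18840 m³/d = 32.74 d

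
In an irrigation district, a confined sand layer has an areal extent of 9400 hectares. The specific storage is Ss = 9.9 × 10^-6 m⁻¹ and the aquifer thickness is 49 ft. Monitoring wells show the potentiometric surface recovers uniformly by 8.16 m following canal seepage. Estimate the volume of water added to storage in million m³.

ΔV ≈ 0.113 million m³

b = 49 ft = 14.94 m
S = Ss × b = 9.9 × 10^-6 m⁻¹ × 14.94 m = 1.479 × 10^-4
A = 9400 hectares = 9.4 × 10^7 m²
ΔV = S × A × Δh = 1.479 × 10^-4 × 9.4 × 10^7 m² × 8.16 m = 1.134 × 10^5 m³
ΔV = 1.134 × 10^5 m³ = 0.1134 million m³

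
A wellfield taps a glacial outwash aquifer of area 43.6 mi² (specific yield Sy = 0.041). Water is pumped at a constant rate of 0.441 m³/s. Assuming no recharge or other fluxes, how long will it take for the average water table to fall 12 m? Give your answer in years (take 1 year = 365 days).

t ≈ 3.99 years

A = 43.6 mi² = 1.129 × 10^8 m²
ΔV = Sy × A × Δh = 0.041 × 1.129 × 10^8 × 12 = 5.556 × 10^7 m³
Q = 0.441 m³/s = 38100 m³/d
t = ΔV / Q = 5.556 × 10^7 m³ / 38100 m³/d = 1458 d
t = 1458 d ≈ 3.995 years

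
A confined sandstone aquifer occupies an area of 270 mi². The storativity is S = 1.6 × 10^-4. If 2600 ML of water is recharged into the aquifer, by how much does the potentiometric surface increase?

A = 270 mi² = 6.993 × 10^8 m²
ΔV = 2600 ML = 2.6 × 10^6 m³
Δh = ΔV / (S × A) = 2.6 × 10^6 m³ / (1.6 × 10^-4 × 6.993 × 10^8 m²) = 23.24 m

Δh ≈ 23.2 m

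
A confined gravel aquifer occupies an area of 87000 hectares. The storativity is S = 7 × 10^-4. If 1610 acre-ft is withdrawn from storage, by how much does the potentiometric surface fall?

A = 87000 hectares = 8.7 × 10^8 m²
ΔV = 1610 acre-ft = 1.986 × 10^6 m³
Δh = ΔV / (S × A) = 1.986 × 10^6 m³ / (7 × 10^-4 × 8.7 × 10^8 m²) = 3.261 m

Δh ≈ 3.26 m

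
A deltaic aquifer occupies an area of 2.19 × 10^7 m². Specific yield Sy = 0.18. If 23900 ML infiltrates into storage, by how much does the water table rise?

ΔV = 23900 ML = 2.39 × 10^7 m³
Δh = ΔV / (Sy × A) = 2.39 × 10^7 m³ / (0.18 × 2.19 × 10^7 m²) = 6.063 m

Δh ≈ 6.06 m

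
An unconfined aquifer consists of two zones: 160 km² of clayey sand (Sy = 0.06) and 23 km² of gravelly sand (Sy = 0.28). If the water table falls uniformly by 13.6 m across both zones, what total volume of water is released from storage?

A₁ = 160 km² = 1.6 × 10^8 m²; A₂ = 23 km² = 2.3 × 10^7 m²
ΔV₁ = 0.06 × 1.6 × 10^8 × 13.6 = 1.306 × 10^8 m³
ΔV₂ = 0.28 × 2.3 × 10^7 × 13.6 = 8.758 × 10^7 m³
ΔV = ΔV₁ + ΔV₂ = 2.181 × 10^8 m³

ΔV ≈ 2.18 × 10^8 m³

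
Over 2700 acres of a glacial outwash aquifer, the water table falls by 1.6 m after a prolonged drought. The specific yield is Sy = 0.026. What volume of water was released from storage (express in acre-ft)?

ΔV ≈ 369 acre-ft

A = 2700 acres = 1.093 × 10^7 m²
ΔV = Sy × A × Δh = 0.026 × 1.093 × 10^7 m² × 1.6 m = 4.545 × 10^5 m³
ΔV = 4.545 × 10^5 m³ = 368.5 acre-ft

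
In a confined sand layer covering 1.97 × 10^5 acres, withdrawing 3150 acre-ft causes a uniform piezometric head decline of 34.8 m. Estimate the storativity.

S ≈ 1.4 × 10^-4

A = 1.97 × 10^5 acres = 7.972 × 10^8 m²
ΔV = 3150 acre-ft = 3.885 × 10^6 m³
S = ΔV / (A × Δh) = 3.885 × 10^6 m³ / (7.972 × 10^8 m² × 34.8 m) = 1.4 × 10^-4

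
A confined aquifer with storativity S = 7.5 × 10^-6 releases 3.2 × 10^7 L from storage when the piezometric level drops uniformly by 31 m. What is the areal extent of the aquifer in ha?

A ≈ 13800 ha

ΔV = 3.2 × 10^7 L = 32000 m³
A = ΔV / (S × Δh) = 32000 / (7.5 × 10^-6 × 31) = 1.376 × 10^8 m²
A = 1.376 × 10^8 m² = 13760 ha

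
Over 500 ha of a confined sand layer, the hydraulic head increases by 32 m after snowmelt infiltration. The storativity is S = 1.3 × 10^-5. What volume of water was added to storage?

A = 500 ha = 5 × 10^6 m²
ΔV = S × A × Δh = 1.3 × 10^-5 × 5 × 10^6 m² × 32 m = 2080 m³

ΔV ≈ 2080 m³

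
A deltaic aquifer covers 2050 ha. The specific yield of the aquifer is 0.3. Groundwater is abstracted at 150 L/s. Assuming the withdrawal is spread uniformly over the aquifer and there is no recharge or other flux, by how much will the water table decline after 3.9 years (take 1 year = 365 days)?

A = 2050 ha = 2.05 × 10^7 m²
Q = 150 L/s = 12960 m³/d
t = 3.9 years = 1424 d
ΔV = Q × t = 12960 m³/d × 1424 d = 1.845 × 10^7 m³
Δh = ΔV / (Sy × A) = 1.845 × 10^7 / (0.3 × 2.05 × 10^7) = 3 m

Δh ≈ 3 m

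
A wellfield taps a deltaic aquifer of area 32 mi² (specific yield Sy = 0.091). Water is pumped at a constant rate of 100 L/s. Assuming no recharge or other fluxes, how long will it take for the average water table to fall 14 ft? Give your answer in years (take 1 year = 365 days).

A = 32 mi² = 8.288 × 10^7 m²
Δh = 14 ft = 4.267 m
ΔV = Sy × A × Δh = 0.091 × 8.288 × 10^7 × 4.267 = 3.218 × 10^7 m³
Q = 100 L/s = 8640 m³/d
t = ΔV / Q = 3.218 × 10^7 m³ / 8640 m³/d = 3725 d
t = 3725 d ≈ 10.21 years

t ≈ 10.2 years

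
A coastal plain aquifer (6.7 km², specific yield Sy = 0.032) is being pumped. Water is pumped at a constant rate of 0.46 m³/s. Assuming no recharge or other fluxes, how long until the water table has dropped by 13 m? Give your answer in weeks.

A = 6.7 km² = 6.7 × 10^6 m²
ΔV = Sy × A × Δh = 0.032 × 6.7 × 10^6 × 13 = 2.787 × 10^6 m³
Q = 0.46 m³/s = 39740 m³/d
t = ΔV / Q = 2.787 × 10^6 m³ / 39740 m³/d = 70.13 d
t = 70.13 d ≈ 10.02 weeks

t ≈ 10 weeks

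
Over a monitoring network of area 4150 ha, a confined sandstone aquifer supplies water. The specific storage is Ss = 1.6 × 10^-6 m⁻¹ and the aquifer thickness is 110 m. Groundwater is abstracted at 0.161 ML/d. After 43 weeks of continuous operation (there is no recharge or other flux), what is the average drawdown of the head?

Δh ≈ 6.63 m

S = Ss × b = 1.6 × 10^-6 m⁻¹ × 110 m = 1.76 × 10^-4
A = 4150 ha = 4.15 × 10^7 m²
Q = 0.161 ML/d = 161 m³/d
t = 43 weeks = 301 d
ΔV = Q × t = 161 m³/d × 301 d = 48460 m³
Δh = ΔV / (S × A) = 48460 / (1.76 × 10^-4 × 4.15 × 10^7) = 6.635 m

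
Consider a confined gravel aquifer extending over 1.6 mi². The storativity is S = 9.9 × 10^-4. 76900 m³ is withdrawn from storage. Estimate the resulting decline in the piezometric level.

A = 1.6 mi² = 4.144 × 10^6 m²
Δh = ΔV / (S × A) = 76900 m³ / (9.9 × 10^-4 × 4.144 × 10^6 m²) = 18.74 m

Δh ≈ 18.7 m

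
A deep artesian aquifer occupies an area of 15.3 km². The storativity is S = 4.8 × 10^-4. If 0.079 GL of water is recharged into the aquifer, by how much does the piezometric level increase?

Δh ≈ 10.8 m

A = 15.3 km² = 1.53 × 10^7 m²
ΔV = 0.079 GL = 79000 m³
Δh = ΔV / (S × A) = 79000 m³ / (4.8 × 10^-4 × 1.53 × 10^7 m²) = 10.76 m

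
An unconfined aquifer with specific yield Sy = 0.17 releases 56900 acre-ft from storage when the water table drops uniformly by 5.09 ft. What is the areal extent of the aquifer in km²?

Δh = 5.09 ft = 1.551 m
ΔV = 56900 acre-ft = 7.019 × 10^7 m³
A = ΔV / (Sy × Δh) = 7.019 × 10^7 / (0.17 × 1.551) = 2.661 × 10^8 m²
A = 2.661 × 10^8 m² = 266.1 km²

A ≈ 266 km²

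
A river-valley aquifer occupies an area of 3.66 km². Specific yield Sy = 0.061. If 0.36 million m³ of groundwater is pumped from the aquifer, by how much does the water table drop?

Δh ≈ 1.61 m

A = 3.66 km² = 3.66 × 10^6 m²
ΔV = 0.36 million m³ = 3.6 × 10^5 m³
Δh = ΔV / (Sy × A) = 3.6 × 10^5 m³ / (0.061 × 3.66 × 10^6 m²) = 1.612 m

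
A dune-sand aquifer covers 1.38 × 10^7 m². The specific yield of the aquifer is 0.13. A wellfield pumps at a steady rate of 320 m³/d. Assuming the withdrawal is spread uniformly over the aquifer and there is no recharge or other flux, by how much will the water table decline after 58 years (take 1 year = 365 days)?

t = 58 years = 21170 d
ΔV = Q × t = 320 m³/d × 21170 d = 6.774 × 10^6 m³
Δh = ΔV / (Sy × A) = 6.774 × 10^6 / (0.13 × 1.38 × 10^7) = 3.776 m

Δh ≈ 3.78 m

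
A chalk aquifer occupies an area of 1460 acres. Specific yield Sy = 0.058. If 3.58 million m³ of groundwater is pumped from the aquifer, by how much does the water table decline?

A = 1460 acres = 5.908 × 10^6 m²
ΔV = 3.58 million m³ = 3.58 × 10^6 m³
Δh = ΔV / (Sy × A) = 3.58 × 10^6 m³ / (0.058 × 5.908 × 10^6 m²) = 10.45 m

Δh ≈ 10.4 m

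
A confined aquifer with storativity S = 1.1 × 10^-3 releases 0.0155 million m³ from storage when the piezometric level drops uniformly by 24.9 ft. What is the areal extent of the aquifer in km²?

A ≈ 1.86 km²

Δh = 24.9 ft = 7.59 m
ΔV = 0.0155 million m³ = 15500 m³
A = ΔV / (S × Δh) = 15500 / (0.0011 × 7.59) = 1.857 × 10^6 m²
A = 1.857 × 10^6 m² = 1.857 km²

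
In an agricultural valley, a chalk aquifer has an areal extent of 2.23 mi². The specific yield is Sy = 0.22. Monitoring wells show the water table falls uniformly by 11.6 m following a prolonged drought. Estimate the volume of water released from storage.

ΔV ≈ 1.47 × 10^7 m³

A = 2.23 mi² = 5.776 × 10^6 m²
ΔV = Sy × A × Δh = 0.22 × 5.776 × 10^6 m² × 11.6 m = 1.474 × 10^7 m³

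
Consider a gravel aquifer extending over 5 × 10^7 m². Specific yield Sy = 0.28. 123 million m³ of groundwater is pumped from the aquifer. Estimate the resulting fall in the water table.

ΔV = 123 million m³ = 1.23 × 10^8 m³
Δh = ΔV / (Sy × A) = 1.23 × 10^8 m³ / (0.28 × 5 × 10^7 m²) = 8.786 m

Δh ≈ 8.79 m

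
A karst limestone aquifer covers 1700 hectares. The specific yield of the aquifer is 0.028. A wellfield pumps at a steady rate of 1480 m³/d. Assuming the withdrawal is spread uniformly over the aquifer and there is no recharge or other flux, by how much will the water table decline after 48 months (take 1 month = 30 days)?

A = 1700 hectares = 1.7 × 10^7 m²
t = 48 months = 1440 d
ΔV = Q × t = 1480 m³/d × 1440 d = 2.131 × 10^6 m³
Δh = ΔV / (Sy × A) = 2.131 × 10^6 / (0.028 × 1.7 × 10^7) = 4.477 m

Δh ≈ 4.48 m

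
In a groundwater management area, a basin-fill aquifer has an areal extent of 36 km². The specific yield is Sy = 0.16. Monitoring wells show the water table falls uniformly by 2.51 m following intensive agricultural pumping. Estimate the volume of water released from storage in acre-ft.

ΔV ≈ 11700 acre-ft

A = 36 km² = 3.6 × 10^7 m²
ΔV = Sy × A × Δh = 0.16 × 3.6 × 10^7 m² × 2.51 m = 1.446 × 10^7 m³
ΔV = 1.446 × 10^7 m³ = 11720 acre-ft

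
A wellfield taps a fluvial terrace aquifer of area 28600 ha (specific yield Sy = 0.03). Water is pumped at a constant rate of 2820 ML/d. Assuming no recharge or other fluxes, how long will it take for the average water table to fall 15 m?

A = 28600 ha = 2.86 × 10^8 m²
ΔV = Sy × A × Δh = 0.03 × 2.86 × 10^8 × 15 = 1.287 × 10^8 m³
Q = 2820 ML/d = 2.82 × 10^6 m³/d
t = ΔV / Q = 1.287 × 10^8 m³ / 2.82 × 10^6 m³/d = 45.64 d

t ≈ 45.6 days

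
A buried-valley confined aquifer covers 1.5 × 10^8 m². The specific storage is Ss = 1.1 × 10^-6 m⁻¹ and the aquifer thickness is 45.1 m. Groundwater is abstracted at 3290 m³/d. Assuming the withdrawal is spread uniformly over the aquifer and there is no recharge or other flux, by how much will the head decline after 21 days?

Δh ≈ 9.28 m

S = Ss × b = 1.1 × 10^-6 m⁻¹ × 45.1 m = 4.961 × 10^-5
ΔV = Q × t = 3290 m³/d × 21 d = 69090 m³
Δh = ΔV / (S × A) = 69090 / (4.961 × 10^-5 × 1.5 × 10^8) = 9.284 m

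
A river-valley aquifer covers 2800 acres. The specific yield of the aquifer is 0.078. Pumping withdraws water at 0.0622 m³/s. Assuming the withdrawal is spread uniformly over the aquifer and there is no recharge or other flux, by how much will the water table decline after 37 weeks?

Δh ≈ 1.57 m

A = 2800 acres = 1.133 × 10^7 m²
Q = 0.0622 m³/s = 5374 m³/d
t = 37 weeks = 259 d
ΔV = Q × t = 5374 m³/d × 259 d = 1.392 × 10^6 m³
Δh = ΔV / (Sy × A) = 1.392 × 10^6 / (0.078 × 1.133 × 10^7) = 1.575 m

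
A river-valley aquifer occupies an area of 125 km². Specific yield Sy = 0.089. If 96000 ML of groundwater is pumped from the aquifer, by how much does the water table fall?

A = 125 km² = 1.25 × 10^8 m²
ΔV = 96000 ML = 9.6 × 10^7 m³
Δh = ΔV / (Sy × A) = 9.6 × 10^7 m³ / (0.089 × 1.25 × 10^8 m²) = 8.629 m

Δh ≈ 8.63 m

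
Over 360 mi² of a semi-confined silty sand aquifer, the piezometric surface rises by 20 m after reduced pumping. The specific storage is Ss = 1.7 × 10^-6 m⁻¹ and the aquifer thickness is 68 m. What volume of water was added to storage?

S = Ss × b = 1.7 × 10^-6 m⁻¹ × 68 m = 1.156 × 10^-4
A = 360 mi² = 9.324 × 10^8 m²
ΔV = S × A × Δh = 1.156 × 10^-4 × 9.324 × 10^8 m² × 20 m = 2.156 × 10^6 m³

ΔV ≈ 2.16 × 10^6 m³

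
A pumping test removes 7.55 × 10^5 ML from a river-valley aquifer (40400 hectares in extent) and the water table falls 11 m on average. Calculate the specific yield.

Sy ≈ 0.17

A = 40400 hectares = 4.04 × 10^8 m²
ΔV = 7.55 × 10^5 ML = 7.55 × 10^8 m³
Sy = ΔV / (A × Δh) = 7.55 × 10^8 m³ / (4.04 × 10^8 m² × 11 m) = 0.1699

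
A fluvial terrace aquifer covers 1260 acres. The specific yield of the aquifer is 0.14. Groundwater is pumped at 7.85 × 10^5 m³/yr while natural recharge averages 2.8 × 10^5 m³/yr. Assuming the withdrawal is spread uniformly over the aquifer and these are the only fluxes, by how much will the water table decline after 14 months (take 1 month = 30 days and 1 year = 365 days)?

Δh ≈ 0.814 m

A = 1260 acres = 5.099 × 10^6 m²
Net abstraction = 7.85 × 10^5 − 2.8 × 10^5 = 5.05 × 10^5 m³/yr
Q_net = 5.05 × 10^5 m³/yr = 1384 m³/d
t = 14 months = 420 d
ΔV = Q × t = 1384 m³/d × 420 d = 5.811 × 10^5 m³
Δh = ΔV / (Sy × A) = 5.811 × 10^5 / (0.14 × 5.099 × 10^6) = 0.814 m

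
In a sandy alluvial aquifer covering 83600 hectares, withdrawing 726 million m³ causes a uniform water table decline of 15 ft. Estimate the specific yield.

A = 83600 hectares = 8.36 × 10^8 m²
Δh = 15 ft = 4.572 m
ΔV = 726 million m³ = 7.26 × 10^8 m³
Sy = ΔV / (A × Δh) = 7.26 × 10^8 m³ / (8.36 × 10^8 m² × 4.572 m) = 0.1899

Sy ≈ 0.19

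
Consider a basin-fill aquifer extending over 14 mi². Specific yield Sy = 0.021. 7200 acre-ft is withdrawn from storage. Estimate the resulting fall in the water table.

Δh ≈ 11.7 m

A = 14 mi² = 3.626 × 10^7 m²
ΔV = 7200 acre-ft = 8.881 × 10^6 m³
Δh = ΔV / (Sy × A) = 8.881 × 10^6 m³ / (0.021 × 3.626 × 10^7 m²) = 11.66 m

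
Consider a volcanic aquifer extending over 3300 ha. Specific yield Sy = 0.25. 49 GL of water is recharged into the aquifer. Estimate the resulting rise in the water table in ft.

Δh ≈ 19.5 ft

A = 3300 ha = 3.3 × 10^7 m²
ΔV = 49 GL = 4.9 × 10^7 m³
Δh = ΔV / (Sy × A) = 4.9 × 10^7 m³ / (0.25 × 3.3 × 10^7 m²) = 5.939 m
Δh = 5.939 m = 19.49 ft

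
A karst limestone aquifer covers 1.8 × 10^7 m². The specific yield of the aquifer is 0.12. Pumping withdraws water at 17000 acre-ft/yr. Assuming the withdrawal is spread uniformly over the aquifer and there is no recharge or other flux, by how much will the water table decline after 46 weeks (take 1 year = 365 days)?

Q = 17000 acre-ft/yr = 57450 m³/d
t = 46 weeks = 322 d
ΔV = Q × t = 57450 m³/d × 322 d = 1.85 × 10^7 m³
Δh = ΔV / (Sy × A) = 1.85 × 10^7 / (0.12 × 1.8 × 10^7) = 8.564 m

Δh ≈ 8.56 m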